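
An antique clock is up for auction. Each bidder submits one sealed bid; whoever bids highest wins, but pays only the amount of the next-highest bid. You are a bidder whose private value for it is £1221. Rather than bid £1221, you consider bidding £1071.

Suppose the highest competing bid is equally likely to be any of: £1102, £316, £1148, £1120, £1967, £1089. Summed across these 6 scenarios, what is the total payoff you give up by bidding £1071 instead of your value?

The deviation costs you only when the competing bid falls strictly between £1071 and £1221; elsewhere both bids give the same outcome.
£1102: truthful payoff £119, deviation payoff £0 → loss £119.
£316: outcomes coincide → loss £0.
£1148: truthful payoff £73, deviation payoff £0 → loss £73.
£1120: truthful payoff £101, deviation payoff £0 → loss £101.
£1967: outcomes coincide → loss £0.
£1089: truthful payoff £132, deviation payoff £0 → loss £132.
Total loss = £119 + £73 + £101 + £132 = £425.
Because the price is fixed by the runner-up's bid, deviating from your value can only change a good outcome into a bad one — never the reverse.

£425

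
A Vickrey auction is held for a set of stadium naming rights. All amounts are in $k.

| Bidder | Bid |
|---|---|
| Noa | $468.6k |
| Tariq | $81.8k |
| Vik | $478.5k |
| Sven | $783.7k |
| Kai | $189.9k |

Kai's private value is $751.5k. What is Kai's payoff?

$0k

Highest bid: Sven at $783.7k, so Sven wins.
Second-highest bid: Vik at $478.5k — that is the price the winner pays.
Kai did not win, so Kai pays nothing and receives nothing: payoff $0k.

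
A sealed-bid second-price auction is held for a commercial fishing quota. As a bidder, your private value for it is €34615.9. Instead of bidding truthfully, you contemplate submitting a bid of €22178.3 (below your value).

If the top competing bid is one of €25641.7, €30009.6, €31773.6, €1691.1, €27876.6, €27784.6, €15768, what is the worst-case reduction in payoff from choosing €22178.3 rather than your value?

€25641.7: truthful gives €8974.2, deviation gives €0 → loss €8974.2.
€30009.6: truthful gives €4606.3, deviation gives €0 → loss €4606.3.
€31773.6: truthful gives €2842.3, deviation gives €0 → loss €2842.3.
€1691.1: same outcome either way → loss €0.
€27876.6: truthful gives €6739.3, deviation gives €0 → loss €6739.3.
€27784.6: truthful gives €6831.3, deviation gives €0 → loss €6831.3.
€15768: same outcome either way → loss €0.
Maximum loss: €8974.2.

€8974.2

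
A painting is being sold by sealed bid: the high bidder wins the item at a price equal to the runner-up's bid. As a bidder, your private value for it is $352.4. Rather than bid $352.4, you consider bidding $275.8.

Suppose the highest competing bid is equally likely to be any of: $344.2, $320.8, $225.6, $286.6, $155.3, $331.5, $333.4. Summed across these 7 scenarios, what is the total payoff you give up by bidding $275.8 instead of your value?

$145.5

The deviation costs you only when the competing bid falls strictly between $275.8 and $352.4; elsewhere both bids give the same outcome.
$344.2: truthful payoff $8.2, deviation payoff $0 → loss $8.2.
$320.8: truthful payoff $31.6, deviation payoff $0 → loss $31.6.
$225.6: outcomes coincide → loss $0.
$286.6: truthful payoff $65.8, deviation payoff $0 → loss $65.8.
$155.3: outcomes coincide → loss $0.
$331.5: truthful payoff $20.9, deviation payoff $0 → loss $20.9.
$333.4: truthful payoff $19, deviation payoff $0 → loss $19.
Total loss = $8.2 + $31.6 + $65.8 + $20.9 + $19 = $145.5.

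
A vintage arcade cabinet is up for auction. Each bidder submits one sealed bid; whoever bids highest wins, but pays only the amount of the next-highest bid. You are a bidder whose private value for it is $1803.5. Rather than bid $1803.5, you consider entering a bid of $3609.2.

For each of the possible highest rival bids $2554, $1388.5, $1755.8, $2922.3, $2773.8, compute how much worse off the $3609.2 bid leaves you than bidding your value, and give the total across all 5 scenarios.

The deviation costs you only when the competing bid falls strictly between $1803.5 and $3609.2; elsewhere both bids give the same outcome.
$2554: truthful payoff $0, deviation payoff −$750.5 → loss $750.5.
$1388.5: outcomes coincide → loss $0.
$1755.8: outcomes coincide → loss $0.
$2922.3: truthful payoff $0, deviation payoff −$1118.8 → loss $1118.8.
$2773.8: truthful payoff $0, deviation payoff −$970.3 → loss $970.3.
Total loss = $750.5 + $1118.8 + $970.3 = $2839.6.

$2839.6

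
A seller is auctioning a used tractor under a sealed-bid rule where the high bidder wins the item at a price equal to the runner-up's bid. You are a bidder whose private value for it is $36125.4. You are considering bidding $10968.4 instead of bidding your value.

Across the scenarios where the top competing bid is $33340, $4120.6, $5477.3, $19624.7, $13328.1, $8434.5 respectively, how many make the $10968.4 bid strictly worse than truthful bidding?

The deviation hurts exactly when the highest competing bid lies strictly between $10968.4 and $36125.4 — underbidding then forfeits a profitable win.
$33340: inside the interval → strictly worse (loss $2785.4).
$4120.6: below both → same outcome either way.
$5477.3: below both → same outcome either way.
$19624.7: inside the interval → strictly worse (loss $16500.7).
$13328.1: inside the interval → strictly worse (loss $22797.3).
$8434.5: below both → same outcome either way.
Count: 3.

3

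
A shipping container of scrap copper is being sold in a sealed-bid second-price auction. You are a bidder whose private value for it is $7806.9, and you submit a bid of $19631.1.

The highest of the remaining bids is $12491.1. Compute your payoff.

Your bid $19631.1 exceeds the highest competing bid $12491.1, so you win.
In a second-price auction the winner pays the second-highest bid, $12491.1.
Payoff = value − price = $7806.9 − $12491.1 = −$4684.2.

−$4684.2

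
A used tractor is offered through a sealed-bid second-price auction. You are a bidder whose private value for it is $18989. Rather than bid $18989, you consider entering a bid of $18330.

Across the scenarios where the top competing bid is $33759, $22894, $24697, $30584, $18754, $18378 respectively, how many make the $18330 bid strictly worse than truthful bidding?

2

The deviation hurts exactly when the highest competing bid lies strictly between $18330 and $18989 — underbidding then forfeits a profitable win.
$33759: above both → same outcome either way.
$22894: above both → same outcome either way.
$24697: above both → same outcome either way.
$30584: above both → same outcome either way.
$18754: inside the interval → strictly worse (loss $235).
$18378: inside the interval → strictly worse (loss $611).
Count: 2.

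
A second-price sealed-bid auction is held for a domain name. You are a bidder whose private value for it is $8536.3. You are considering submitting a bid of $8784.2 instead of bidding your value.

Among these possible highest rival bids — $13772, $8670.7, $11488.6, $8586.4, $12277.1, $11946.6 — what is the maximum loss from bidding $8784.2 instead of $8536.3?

$134.4

$13772: same outcome either way → loss $0.
$8670.7: truthful gives $0, deviation gives −$134.4 → loss $134.4.
$11488.6: same outcome either way → loss $0.
$8586.4: truthful gives $0, deviation gives −$50.1 → loss $50.1.
$12277.1: same outcome either way → loss $0.
$11946.6: same outcome either way → loss $0.
Maximum loss: $134.4.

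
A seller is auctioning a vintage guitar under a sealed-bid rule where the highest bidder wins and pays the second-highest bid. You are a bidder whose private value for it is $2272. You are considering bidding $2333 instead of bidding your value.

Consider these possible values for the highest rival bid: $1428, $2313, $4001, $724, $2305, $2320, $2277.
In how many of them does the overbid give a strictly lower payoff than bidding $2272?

The deviation hurts exactly when the highest competing bid lies strictly between $2272 and $2333 — overbidding then wins at a price above your value.
$1428: below both → same outcome either way.
$2313: inside the interval → strictly worse (loss $41).
$4001: above both → same outcome either way.
$724: below both → same outcome either way.
$2305: inside the interval → strictly worse (loss $33).
$2320: inside the interval → strictly worse (loss $48).
$2277: inside the interval → strictly worse (loss $5).
Count: 4.

4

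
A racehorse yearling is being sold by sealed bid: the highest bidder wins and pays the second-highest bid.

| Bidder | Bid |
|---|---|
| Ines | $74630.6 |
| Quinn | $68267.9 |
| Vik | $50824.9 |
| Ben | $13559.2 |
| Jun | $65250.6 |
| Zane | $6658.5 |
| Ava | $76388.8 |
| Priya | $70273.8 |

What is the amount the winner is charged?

Highest bid: Ava at $76388.8, so Ava wins.
Second-highest bid: Ines at $74630.6 — that is the price the winner pays.

$74630.6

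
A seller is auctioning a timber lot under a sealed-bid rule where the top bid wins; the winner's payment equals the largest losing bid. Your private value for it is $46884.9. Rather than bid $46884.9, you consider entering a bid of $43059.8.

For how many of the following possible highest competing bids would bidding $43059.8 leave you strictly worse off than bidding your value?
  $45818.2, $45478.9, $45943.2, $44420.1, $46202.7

The deviation hurts exactly when the highest competing bid lies strictly between $43059.8 and $46884.9 — underbidding then forfeits a profitable win.
$45818.2: inside the interval → strictly worse (loss $1066.7).
$45478.9: inside the interval → strictly worse (loss $1406).
$45943.2: inside the interval → strictly worse (loss $941.7).
$44420.1: inside the interval → strictly worse (loss $2464.8).
$46202.7: inside the interval → strictly worse (loss $682.2).
Count: 5.

5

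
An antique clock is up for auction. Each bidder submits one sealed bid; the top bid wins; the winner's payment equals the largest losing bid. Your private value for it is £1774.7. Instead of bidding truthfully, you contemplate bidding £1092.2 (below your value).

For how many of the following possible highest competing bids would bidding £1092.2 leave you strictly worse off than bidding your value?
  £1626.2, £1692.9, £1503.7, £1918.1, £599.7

3

The deviation hurts exactly when the highest competing bid lies strictly between £1092.2 and £1774.7 — underbidding then forfeits a profitable win.
£1626.2: inside the interval → strictly worse (loss £148.5).
£1692.9: inside the interval → strictly worse (loss £81.8).
£1503.7: inside the interval → strictly worse (loss £271).
£1918.1: above both → same outcome either way.
£599.7: below both → same outcome either way.
Count: 3.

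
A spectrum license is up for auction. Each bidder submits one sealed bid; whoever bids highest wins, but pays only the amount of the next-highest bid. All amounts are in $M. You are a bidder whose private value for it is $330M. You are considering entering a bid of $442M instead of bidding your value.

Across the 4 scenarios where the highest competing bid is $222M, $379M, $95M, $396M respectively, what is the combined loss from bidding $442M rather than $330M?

$115M

The deviation costs you only when the competing bid falls strictly between $330M and $442M; elsewhere both bids give the same outcome.
$222M: outcomes coincide → loss $0M.
$379M: truthful payoff $0M, deviation payoff −$49M → loss $49M.
$95M: outcomes coincide → loss $0M.
$396M: truthful payoff $0M, deviation payoff −$66M → loss $66M.
Total loss = $49M + $66M = $115M.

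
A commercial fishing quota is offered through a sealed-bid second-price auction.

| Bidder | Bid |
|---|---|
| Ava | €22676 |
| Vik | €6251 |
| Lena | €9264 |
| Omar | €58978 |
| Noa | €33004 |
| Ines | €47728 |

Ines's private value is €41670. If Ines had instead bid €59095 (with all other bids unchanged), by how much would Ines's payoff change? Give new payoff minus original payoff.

The highest bid among the other bidders is €58978; Ines's bid doesn't change that.
Original bid €47728: Ines is not highest (top rival bid is €58978); payoff €0.
Alternative bid €59095: Ines is highest, pays the top rival bid €58978; payoff €41670 − €58978 = −€17308.
Change in payoff = −€17308 − (€0) = −€17308.

−€17308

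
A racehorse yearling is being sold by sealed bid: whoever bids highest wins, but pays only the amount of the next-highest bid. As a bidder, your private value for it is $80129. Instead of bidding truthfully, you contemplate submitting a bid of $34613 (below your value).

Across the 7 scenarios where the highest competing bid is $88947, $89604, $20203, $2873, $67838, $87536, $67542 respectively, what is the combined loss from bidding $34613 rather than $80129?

$24878

The deviation costs you only when the competing bid falls strictly between $34613 and $80129; elsewhere both bids give the same outcome.
$88947: outcomes coincide → loss $0.
$89604: outcomes coincide → loss $0.
$20203: outcomes coincide → loss $0.
$2873: outcomes coincide → loss $0.
$67838: truthful payoff $12291, deviation payoff $0 → loss $12291.
$87536: outcomes coincide → loss $0.
$67542: truthful payoff $12587, deviation payoff $0 → loss $12587.
Total loss = $12291 + $12587 = $24878.
Because the price is fixed by the runner-up's bid, deviating from your value can only change a good outcome into a bad one — never the reverse.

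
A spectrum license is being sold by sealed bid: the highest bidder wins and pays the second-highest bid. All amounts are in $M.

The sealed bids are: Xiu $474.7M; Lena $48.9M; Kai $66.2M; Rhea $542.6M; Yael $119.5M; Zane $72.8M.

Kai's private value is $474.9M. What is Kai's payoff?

$0M

Highest bid: Rhea at $542.6M, so Rhea wins.
Second-highest bid: Xiu at $474.7M — that is the price the winner pays.
Kai did not win, so Kai pays nothing and receives nothing: payoff $0M.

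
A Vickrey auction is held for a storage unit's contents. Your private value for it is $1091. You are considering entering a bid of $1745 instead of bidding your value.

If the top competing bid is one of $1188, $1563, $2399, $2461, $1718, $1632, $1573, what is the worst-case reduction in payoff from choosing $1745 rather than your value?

$627

$1188: truthful gives $0, deviation gives −$97 → loss $97.
$1563: truthful gives $0, deviation gives −$472 → loss $472.
$2399: same outcome either way → loss $0.
$2461: same outcome either way → loss $0.
$1718: truthful gives $0, deviation gives −$627 → loss $627.
$1632: truthful gives $0, deviation gives −$541 → loss $541.
$1573: truthful gives $0, deviation gives −$482 → loss $482.
Maximum loss: $627.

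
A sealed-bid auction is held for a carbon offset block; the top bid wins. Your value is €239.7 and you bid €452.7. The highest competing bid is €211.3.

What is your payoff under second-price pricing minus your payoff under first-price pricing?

You have the highest bid, so you win under either rule.
Second-price: pay €211.3 → payoff €28.4.
First-price: pay your own bid €452.7 → payoff −€213.
Difference = €28.4 − (−€213) = €241.4.

€241.4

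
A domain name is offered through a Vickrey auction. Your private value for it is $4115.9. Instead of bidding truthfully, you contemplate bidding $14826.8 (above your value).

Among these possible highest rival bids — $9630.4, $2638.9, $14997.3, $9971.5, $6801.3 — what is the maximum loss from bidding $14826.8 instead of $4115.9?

$5855.6

$9630.4: truthful gives $0, deviation gives −$5514.5 → loss $5514.5.
$2638.9: same outcome either way → loss $0.
$14997.3: same outcome either way → loss $0.
$9971.5: truthful gives $0, deviation gives −$5855.6 → loss $5855.6.
$6801.3: truthful gives $0, deviation gives −$2685.4 → loss $2685.4.
Maximum loss: $5855.6.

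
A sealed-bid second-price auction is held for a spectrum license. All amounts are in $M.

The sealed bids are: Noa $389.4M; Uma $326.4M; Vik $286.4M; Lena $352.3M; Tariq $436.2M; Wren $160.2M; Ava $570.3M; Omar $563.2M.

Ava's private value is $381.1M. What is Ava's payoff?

−$182.1M

Highest bid: Ava at $570.3M, so Ava wins.
Second-highest bid: Omar at $563.2M — that is the price the winner pays.
Ava's payoff = value − price = $381.1M − $563.2M = −$182.1M.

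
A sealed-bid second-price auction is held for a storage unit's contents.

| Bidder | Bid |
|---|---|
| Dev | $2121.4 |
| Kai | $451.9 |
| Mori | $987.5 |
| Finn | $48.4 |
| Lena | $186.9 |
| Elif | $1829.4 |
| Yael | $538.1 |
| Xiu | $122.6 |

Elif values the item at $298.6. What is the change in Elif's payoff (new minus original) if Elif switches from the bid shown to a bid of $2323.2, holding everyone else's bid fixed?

The highest bid among the other bidders is $2121.4; Elif's bid doesn't change that.
Original bid $1829.4: Elif is not highest (top rival bid is $2121.4); payoff $0.
Alternative bid $2323.2: Elif is highest, pays the top rival bid $2121.4; payoff $298.6 − $2121.4 = −$1822.8.
Change in payoff = −$1822.8 − ($0) = −$1822.8.

−$1822.8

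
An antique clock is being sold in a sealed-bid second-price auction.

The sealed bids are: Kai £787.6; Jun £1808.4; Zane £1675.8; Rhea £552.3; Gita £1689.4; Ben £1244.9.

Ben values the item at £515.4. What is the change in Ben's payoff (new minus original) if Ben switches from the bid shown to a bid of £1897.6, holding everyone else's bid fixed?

The highest bid among the other bidders is £1808.4; Ben's bid doesn't change that.
Original bid £1244.9: Ben is not highest (top rival bid is £1808.4); payoff £0.
Alternative bid £1897.6: Ben is highest, pays the top rival bid £1808.4; payoff £515.4 − £1808.4 = −£1293.
Change in payoff = −£1293 − (£0) = −£1293.

−£1293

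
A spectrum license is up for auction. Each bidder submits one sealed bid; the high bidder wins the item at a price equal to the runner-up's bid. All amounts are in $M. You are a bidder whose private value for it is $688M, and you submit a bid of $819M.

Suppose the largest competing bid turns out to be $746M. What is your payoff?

Your bid $819M exceeds the highest competing bid $746M, so you win.
In a second-price auction the winner pays the second-highest bid, $746M.
Payoff = value − price = $688M − $746M = −$58M.

−$58M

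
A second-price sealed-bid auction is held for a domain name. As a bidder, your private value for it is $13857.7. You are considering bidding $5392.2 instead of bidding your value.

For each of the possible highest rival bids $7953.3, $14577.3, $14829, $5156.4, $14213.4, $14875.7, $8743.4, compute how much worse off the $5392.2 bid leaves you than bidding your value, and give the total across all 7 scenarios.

$11018.7

The deviation costs you only when the competing bid falls strictly between $5392.2 and $13857.7; elsewhere both bids give the same outcome.
$7953.3: truthful payoff $5904.4, deviation payoff $0 → loss $5904.4.
$14577.3: outcomes coincide → loss $0.
$14829: outcomes coincide → loss $0.
$5156.4: outcomes coincide → loss $0.
$14213.4: outcomes coincide → loss $0.
$14875.7: outcomes coincide → loss $0.
$8743.4: truthful payoff $5114.3, deviation payoff $0 → loss $5114.3.
Total loss = $5904.4 + $5114.3 = $11018.7.
Truthful bidding weakly dominates here: raising your bid can only win items priced above your value, and lowering it can only forfeit items priced below.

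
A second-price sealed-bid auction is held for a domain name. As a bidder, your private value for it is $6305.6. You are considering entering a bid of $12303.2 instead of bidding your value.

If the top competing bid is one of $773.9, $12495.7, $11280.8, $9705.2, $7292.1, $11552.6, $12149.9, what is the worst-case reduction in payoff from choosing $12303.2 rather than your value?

$773.9: same outcome either way → loss $0.
$12495.7: same outcome either way → loss $0.
$11280.8: truthful gives $0, deviation gives −$4975.2 → loss $4975.2.
$9705.2: truthful gives $0, deviation gives −$3399.6 → loss $3399.6.
$7292.1: truthful gives $0, deviation gives −$986.5 → loss $986.5.
$11552.6: truthful gives $0, deviation gives −$5247 → loss $5247.
$12149.9: truthful gives $0, deviation gives −$5844.3 → loss $5844.3.
Maximum loss: $5844.3.

$5844.3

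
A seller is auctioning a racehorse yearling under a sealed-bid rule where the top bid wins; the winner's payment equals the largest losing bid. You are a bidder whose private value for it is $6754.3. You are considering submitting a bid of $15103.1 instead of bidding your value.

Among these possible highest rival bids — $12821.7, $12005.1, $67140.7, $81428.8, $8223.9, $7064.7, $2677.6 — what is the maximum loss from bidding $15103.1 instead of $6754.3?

$6067.4

$12821.7: truthful gives $0, deviation gives −$6067.4 → loss $6067.4.
$12005.1: truthful gives $0, deviation gives −$5250.8 → loss $5250.8.
$67140.7: same outcome either way → loss $0.
$81428.8: same outcome either way → loss $0.
$8223.9: truthful gives $0, deviation gives −$1469.6 → loss $1469.6.
$7064.7: truthful gives $0, deviation gives −$310.4 → loss $310.4.
$2677.6: same outcome either way → loss $0.
Maximum loss: $6067.4.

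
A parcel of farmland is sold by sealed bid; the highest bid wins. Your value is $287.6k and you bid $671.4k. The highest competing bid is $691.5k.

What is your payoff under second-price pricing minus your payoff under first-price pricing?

$0k

Your bid $671.4k is below $691.5k, so you lose under either rule.
Payoff is $0k in both cases; difference = $0k.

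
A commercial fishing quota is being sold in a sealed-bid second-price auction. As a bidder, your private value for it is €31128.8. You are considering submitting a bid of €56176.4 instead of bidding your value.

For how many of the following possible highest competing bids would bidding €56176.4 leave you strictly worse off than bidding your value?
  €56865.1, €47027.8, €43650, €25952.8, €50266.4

The deviation hurts exactly when the highest competing bid lies strictly between €31128.8 and €56176.4 — overbidding then wins at a price above your value.
€56865.1: above both → same outcome either way.
€47027.8: inside the interval → strictly worse (loss €15899).
€43650: inside the interval → strictly worse (loss €12521.2).
€25952.8: below both → same outcome either way.
€50266.4: inside the interval → strictly worse (loss €19137.6).
Count: 3.

3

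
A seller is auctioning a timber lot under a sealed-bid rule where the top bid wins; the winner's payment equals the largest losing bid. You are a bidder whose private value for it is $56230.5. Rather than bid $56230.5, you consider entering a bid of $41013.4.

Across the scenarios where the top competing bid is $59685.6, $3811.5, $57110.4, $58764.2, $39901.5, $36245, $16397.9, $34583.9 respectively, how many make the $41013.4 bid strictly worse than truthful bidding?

0

The deviation hurts exactly when the highest competing bid lies strictly between $41013.4 and $56230.5 — underbidding then forfeits a profitable win.
$59685.6: above both → same outcome either way.
$3811.5: below both → same outcome either way.
$57110.4: above both → same outcome either way.
$58764.2: above both → same outcome either way.
$39901.5: below both → same outcome either way.
$36245: below both → same outcome either way.
$16397.9: below both → same outcome either way.
$34583.9: below both → same outcome either way.
Count: 0.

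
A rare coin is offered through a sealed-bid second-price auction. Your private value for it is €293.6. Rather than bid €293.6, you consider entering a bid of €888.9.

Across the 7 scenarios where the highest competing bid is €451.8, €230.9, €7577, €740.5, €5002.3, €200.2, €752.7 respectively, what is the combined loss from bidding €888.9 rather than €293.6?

The deviation costs you only when the competing bid falls strictly between €293.6 and €888.9; elsewhere both bids give the same outcome.
€451.8: truthful payoff €0, deviation payoff −€158.2 → loss €158.2.
€230.9: outcomes coincide → loss €0.
€7577: outcomes coincide → loss €0.
€740.5: truthful payoff €0, deviation payoff −€446.9 → loss €446.9.
€5002.3: outcomes coincide → loss €0.
€200.2: outcomes coincide → loss €0.
€752.7: truthful payoff €0, deviation payoff −€459.1 → loss €459.1.
Total loss = €158.2 + €446.9 + €459.1 = €1064.2.

€1064.2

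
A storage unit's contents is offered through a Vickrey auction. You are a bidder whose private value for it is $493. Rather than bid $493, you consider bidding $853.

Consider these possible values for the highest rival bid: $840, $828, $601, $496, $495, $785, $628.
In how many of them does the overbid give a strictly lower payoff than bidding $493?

The deviation hurts exactly when the highest competing bid lies strictly between $493 and $853 — overbidding then wins at a price above your value.
$840: inside the interval → strictly worse (loss $347).
$828: inside the interval → strictly worse (loss $335).
$601: inside the interval → strictly worse (loss $108).
$496: inside the interval → strictly worse (loss $3).
$495: inside the interval → strictly worse (loss $2).
$785: inside the interval → strictly worse (loss $292).
$628: inside the interval → strictly worse (loss $135).
Count: 7.

7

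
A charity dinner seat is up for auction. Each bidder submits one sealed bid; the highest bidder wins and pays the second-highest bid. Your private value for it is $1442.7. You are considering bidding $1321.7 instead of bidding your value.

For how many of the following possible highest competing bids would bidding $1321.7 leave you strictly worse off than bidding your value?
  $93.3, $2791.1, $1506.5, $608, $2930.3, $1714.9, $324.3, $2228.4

The deviation hurts exactly when the highest competing bid lies strictly between $1321.7 and $1442.7 — underbidding then forfeits a profitable win.
$93.3: below both → same outcome either way.
$2791.1: above both → same outcome either way.
$1506.5: above both → same outcome either way.
$608: below both → same outcome either way.
$2930.3: above both → same outcome either way.
$1714.9: above both → same outcome either way.
$324.3: below both → same outcome either way.
$2228.4: above both → same outcome either way.
Count: 0.

0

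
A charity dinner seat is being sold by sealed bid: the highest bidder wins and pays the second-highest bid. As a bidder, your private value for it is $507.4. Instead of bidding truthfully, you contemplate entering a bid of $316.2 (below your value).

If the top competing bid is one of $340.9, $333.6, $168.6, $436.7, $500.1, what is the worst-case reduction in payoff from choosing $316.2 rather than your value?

$340.9: truthful gives $166.5, deviation gives $0 → loss $166.5.
$333.6: truthful gives $173.8, deviation gives $0 → loss $173.8.
$168.6: same outcome either way → loss $0.
$436.7: truthful gives $70.7, deviation gives $0 → loss $70.7.
$500.1: truthful gives $7.3, deviation gives $0 → loss $7.3.
Maximum loss: $173.8.

$173.8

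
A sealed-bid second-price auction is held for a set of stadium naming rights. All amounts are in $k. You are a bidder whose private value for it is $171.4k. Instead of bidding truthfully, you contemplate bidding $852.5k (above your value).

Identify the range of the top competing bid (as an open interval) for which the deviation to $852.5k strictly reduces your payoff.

($171.4k, $852.5k)

If the competing bid is below $171.4k, both bids win at the same price — no difference.
If it is above $852.5k, both bids lose — no difference.
If it lies strictly between $171.4k and $852.5k, bidding your value loses (payoff 0) while bidding $852.5k wins at a price above your value (payoff negative).
So the deviation strictly hurts on the open interval ($171.4k, $852.5k).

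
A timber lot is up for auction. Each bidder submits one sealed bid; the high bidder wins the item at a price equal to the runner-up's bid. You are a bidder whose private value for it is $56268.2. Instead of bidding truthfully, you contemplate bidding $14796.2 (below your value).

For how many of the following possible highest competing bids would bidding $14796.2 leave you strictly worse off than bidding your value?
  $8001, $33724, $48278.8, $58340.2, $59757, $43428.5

3

The deviation hurts exactly when the highest competing bid lies strictly between $14796.2 and $56268.2 — underbidding then forfeits a profitable win.
$8001: below both → same outcome either way.
$33724: inside the interval → strictly worse (loss $22544.2).
$48278.8: inside the interval → strictly worse (loss $7989.4).
$58340.2: above both → same outcome either way.
$59757: above both → same outcome either way.
$43428.5: inside the interval → strictly worse (loss $12839.7).
Count: 3.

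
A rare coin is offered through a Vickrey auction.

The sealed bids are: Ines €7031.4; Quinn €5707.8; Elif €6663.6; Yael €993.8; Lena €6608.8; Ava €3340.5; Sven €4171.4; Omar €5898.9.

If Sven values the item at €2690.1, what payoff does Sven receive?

Highest bid: Ines at €7031.4, so Ines wins.
Second-highest bid: Elif at €6663.6 — that is the price the winner pays.
Sven did not win, so Sven pays nothing and receives nothing: payoff €0.

€0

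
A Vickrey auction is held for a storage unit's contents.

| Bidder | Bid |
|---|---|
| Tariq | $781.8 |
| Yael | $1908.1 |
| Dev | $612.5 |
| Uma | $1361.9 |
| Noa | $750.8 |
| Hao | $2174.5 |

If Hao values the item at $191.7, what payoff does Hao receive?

Highest bid: Hao at $2174.5, so Hao wins.
Second-highest bid: Yael at $1908.1 — that is the price the winner pays.
Hao's payoff = value − price = $191.7 − $1908.1 = −$1716.4.

−$1716.4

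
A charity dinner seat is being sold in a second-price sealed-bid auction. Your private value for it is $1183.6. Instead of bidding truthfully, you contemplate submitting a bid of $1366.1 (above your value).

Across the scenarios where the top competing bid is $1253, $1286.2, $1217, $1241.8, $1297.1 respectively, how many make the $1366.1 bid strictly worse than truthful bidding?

5

The deviation hurts exactly when the highest competing bid lies strictly between $1183.6 and $1366.1 — overbidding then wins at a price above your value.
$1253: inside the interval → strictly worse (loss $69.4).
$1286.2: inside the interval → strictly worse (loss $102.6).
$1217: inside the interval → strictly worse (loss $33.4).
$1241.8: inside the interval → strictly worse (loss $58.2).
$1297.1: inside the interval → strictly worse (loss $113.5).
Count: 5.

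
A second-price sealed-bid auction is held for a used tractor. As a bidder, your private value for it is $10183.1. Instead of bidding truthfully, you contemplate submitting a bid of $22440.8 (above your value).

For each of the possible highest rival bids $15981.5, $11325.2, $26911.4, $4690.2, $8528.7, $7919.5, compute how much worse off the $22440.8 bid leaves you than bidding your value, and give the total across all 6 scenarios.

$6940.5

The deviation costs you only when the competing bid falls strictly between $10183.1 and $22440.8; elsewhere both bids give the same outcome.
$15981.5: truthful payoff $0, deviation payoff −$5798.4 → loss $5798.4.
$11325.2: truthful payoff $0, deviation payoff −$1142.1 → loss $1142.1.
$26911.4: outcomes coincide → loss $0.
$4690.2: outcomes coincide → loss $0.
$8528.7: outcomes coincide → loss $0.
$7919.5: outcomes coincide → loss $0.
Total loss = $5798.4 + $1142.1 = $6940.5.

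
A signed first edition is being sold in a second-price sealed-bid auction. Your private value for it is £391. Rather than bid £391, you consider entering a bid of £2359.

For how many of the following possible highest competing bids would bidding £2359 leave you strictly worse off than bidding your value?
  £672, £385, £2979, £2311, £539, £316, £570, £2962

4

The deviation hurts exactly when the highest competing bid lies strictly between £391 and £2359 — overbidding then wins at a price above your value.
£672: inside the interval → strictly worse (loss £281).
£385: below both → same outcome either way.
£2979: above both → same outcome either way.
£2311: inside the interval → strictly worse (loss £1920).
£539: inside the interval → strictly worse (loss £148).
£316: below both → same outcome either way.
£570: inside the interval → strictly worse (loss £179).
£2962: above both → same outcome either way.
Count: 4.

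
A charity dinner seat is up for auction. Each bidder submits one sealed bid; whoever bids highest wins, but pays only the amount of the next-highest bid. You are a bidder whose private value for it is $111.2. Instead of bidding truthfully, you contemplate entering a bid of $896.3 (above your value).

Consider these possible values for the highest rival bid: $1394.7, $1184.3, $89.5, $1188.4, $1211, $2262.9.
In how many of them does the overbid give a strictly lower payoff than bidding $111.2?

The deviation hurts exactly when the highest competing bid lies strictly between $111.2 and $896.3 — overbidding then wins at a price above your value.
$1394.7: above both → same outcome either way.
$1184.3: above both → same outcome either way.
$89.5: below both → same outcome either way.
$1188.4: above both → same outcome either way.
$1211: above both → same outcome either way.
$2262.9: above both → same outcome either way.
Count: 0.

0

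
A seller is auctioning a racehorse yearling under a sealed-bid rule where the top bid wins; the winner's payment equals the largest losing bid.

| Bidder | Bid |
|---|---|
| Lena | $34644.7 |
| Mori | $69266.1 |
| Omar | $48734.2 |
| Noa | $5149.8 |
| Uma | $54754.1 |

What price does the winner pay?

$54754.1

Highest bid: Mori at $69266.1, so Mori wins.
Second-highest bid: Uma at $54754.1 — that is the price the winner pays.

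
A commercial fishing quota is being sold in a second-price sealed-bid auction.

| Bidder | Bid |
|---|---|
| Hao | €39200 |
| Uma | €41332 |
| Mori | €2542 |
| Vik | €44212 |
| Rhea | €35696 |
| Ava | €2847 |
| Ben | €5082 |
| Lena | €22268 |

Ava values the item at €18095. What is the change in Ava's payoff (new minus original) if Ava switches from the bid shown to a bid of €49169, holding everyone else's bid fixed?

The highest bid among the other bidders is €44212; Ava's bid doesn't change that.
Original bid €2847: Ava is not highest (top rival bid is €44212); payoff €0.
Alternative bid €49169: Ava is highest, pays the top rival bid €44212; payoff €18095 − €44212 = −€26117.
Change in payoff = −€26117 − (€0) = −€26117.

−€26117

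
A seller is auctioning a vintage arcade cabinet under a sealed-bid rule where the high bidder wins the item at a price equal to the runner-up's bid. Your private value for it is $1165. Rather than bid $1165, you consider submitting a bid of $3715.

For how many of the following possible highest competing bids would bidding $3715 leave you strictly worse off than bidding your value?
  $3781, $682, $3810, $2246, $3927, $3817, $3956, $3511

2

The deviation hurts exactly when the highest competing bid lies strictly between $1165 and $3715 — overbidding then wins at a price above your value.
$3781: above both → same outcome either way.
$682: below both → same outcome either way.
$3810: above both → same outcome either way.
$2246: inside the interval → strictly worse (loss $1081).
$3927: above both → same outcome either way.
$3817: above both → same outcome either way.
$3956: above both → same outcome either way.
$3511: inside the interval → strictly worse (loss $2346).
Count: 2.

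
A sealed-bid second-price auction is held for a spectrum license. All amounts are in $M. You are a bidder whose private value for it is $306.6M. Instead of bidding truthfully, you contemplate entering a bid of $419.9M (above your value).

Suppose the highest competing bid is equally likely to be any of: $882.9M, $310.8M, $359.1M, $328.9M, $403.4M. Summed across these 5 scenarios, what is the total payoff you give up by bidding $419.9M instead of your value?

$175.8M

The deviation costs you only when the competing bid falls strictly between $306.6M and $419.9M; elsewhere both bids give the same outcome.
$882.9M: outcomes coincide → loss $0M.
$310.8M: truthful payoff $0M, deviation payoff −$4.2M → loss $4.2M.
$359.1M: truthful payoff $0M, deviation payoff −$52.5M → loss $52.5M.
$328.9M: truthful payoff $0M, deviation payoff −$22.3M → loss $22.3M.
$403.4M: truthful payoff $0M, deviation payoff −$96.8M → loss $96.8M.
Total loss = $4.2M + $52.5M + $22.3M + $96.8M = $175.8M.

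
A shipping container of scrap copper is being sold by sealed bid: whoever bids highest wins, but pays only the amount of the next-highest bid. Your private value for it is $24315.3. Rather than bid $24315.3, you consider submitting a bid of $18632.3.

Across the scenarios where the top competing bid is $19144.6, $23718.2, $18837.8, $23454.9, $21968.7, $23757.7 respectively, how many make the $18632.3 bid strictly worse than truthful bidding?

The deviation hurts exactly when the highest competing bid lies strictly between $18632.3 and $24315.3 — underbidding then forfeits a profitable win.
$19144.6: inside the interval → strictly worse (loss $5170.7).
$23718.2: inside the interval → strictly worse (loss $597.1).
$18837.8: inside the interval → strictly worse (loss $5477.5).
$23454.9: inside the interval → strictly worse (loss $860.4).
$21968.7: inside the interval → strictly worse (loss $2346.6).
$23757.7: inside the interval → strictly worse (loss $557.6).
Count: 6.

6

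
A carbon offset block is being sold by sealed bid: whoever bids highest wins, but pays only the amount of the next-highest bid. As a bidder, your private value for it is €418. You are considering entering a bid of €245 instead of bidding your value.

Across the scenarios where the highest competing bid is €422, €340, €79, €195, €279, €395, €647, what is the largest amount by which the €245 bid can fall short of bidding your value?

€422: same outcome either way → loss €0.
€340: truthful gives €78, deviation gives €0 → loss €78.
€79: same outcome either way → loss €0.
€195: same outcome either way → loss €0.
€279: truthful gives €139, deviation gives €0 → loss €139.
€395: truthful gives €23, deviation gives €0 → loss €23.
€647: same outcome either way → loss €0.
Maximum loss: €139.

€139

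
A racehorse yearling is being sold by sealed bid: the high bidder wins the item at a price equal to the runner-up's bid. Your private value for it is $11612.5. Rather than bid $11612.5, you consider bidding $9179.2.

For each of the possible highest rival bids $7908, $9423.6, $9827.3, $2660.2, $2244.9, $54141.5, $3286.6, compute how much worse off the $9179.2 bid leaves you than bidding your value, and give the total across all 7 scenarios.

The deviation costs you only when the competing bid falls strictly between $9179.2 and $11612.5; elsewhere both bids give the same outcome.
$7908: outcomes coincide → loss $0.
$9423.6: truthful payoff $2188.9, deviation payoff $0 → loss $2188.9.
$9827.3: truthful payoff $1785.2, deviation payoff $0 → loss $1785.2.
$2660.2: outcomes coincide → loss $0.
$2244.9: outcomes coincide → loss $0.
$54141.5: outcomes coincide → loss $0.
$3286.6: outcomes coincide → loss $0.
Total loss = $2188.9 + $1785.2 = $3974.1.

$3974.1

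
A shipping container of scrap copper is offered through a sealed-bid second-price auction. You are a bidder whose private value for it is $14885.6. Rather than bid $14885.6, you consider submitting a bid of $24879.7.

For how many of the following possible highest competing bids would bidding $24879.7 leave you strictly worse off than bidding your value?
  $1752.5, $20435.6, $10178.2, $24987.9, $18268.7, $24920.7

2

The deviation hurts exactly when the highest competing bid lies strictly between $14885.6 and $24879.7 — overbidding then wins at a price above your value.
$1752.5: below both → same outcome either way.
$20435.6: inside the interval → strictly worse (loss $5550).
$10178.2: below both → same outcome either way.
$24987.9: above both → same outcome either way.
$18268.7: inside the interval → strictly worse (loss $3383.1).
$24920.7: above both → same outcome either way.
Count: 2.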